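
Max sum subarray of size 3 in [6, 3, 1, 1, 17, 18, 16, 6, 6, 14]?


[0:3]: 10
[1:4]: 5
[2:5]: 19
[3:6]: 36
[4:7]: 51
[5:8]: 40
[6:9]: 28
[7:10]: 26

Max: 51 at [4:7]


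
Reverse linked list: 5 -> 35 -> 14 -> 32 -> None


Step 1: curr=5, set curr.next=prev(None) | reversed so far: 5
Step 2: curr=35, set curr.next=prev(5) | reversed so far: 35 -> 5
Step 3: curr=14, set curr.next=prev(35) | reversed so far: 14 -> 35 -> 5
Step 4: curr=32, set curr.next=prev(14) | reversed so far: 32 -> 14 -> 35 -> 5

32 -> 14 -> 35 -> 5 -> None


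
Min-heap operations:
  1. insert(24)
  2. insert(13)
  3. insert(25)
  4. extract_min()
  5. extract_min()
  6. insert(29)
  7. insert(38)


insert(24) -> [24]
insert(13) -> [13, 24]
insert(25) -> [13, 24, 25]
extract_min()->13, [24, 25]
extract_min()->24, [25]
insert(29) -> [25, 29]
insert(38) -> [25, 29, 38]

Final heap: [25, 29, 38]


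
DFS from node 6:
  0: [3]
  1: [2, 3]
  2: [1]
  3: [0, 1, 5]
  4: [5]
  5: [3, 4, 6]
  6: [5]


Visit 6, push [5]
Visit 5, push [4, 3]
Visit 3, push [1, 0]
Visit 0, push []
Visit 1, push [2]
Visit 2, push []
Visit 4, push []

DFS order: [6, 5, 3, 0, 1, 2, 4]


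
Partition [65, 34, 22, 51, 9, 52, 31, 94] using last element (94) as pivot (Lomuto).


Pivot: 94
  65 <= 94: advance i (no swap)
  34 <= 94: advance i (no swap)
  22 <= 94: advance i (no swap)
  51 <= 94: advance i (no swap)
  9 <= 94: advance i (no swap)
  52 <= 94: advance i (no swap)
  31 <= 94: advance i (no swap)
Place pivot at 7: [65, 34, 22, 51, 9, 52, 31, 94]

Partitioned: [65, 34, 22, 51, 9, 52, 31, 94]


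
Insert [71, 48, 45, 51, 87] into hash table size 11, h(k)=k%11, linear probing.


Insert 71: h=5 -> slot 5
Insert 48: h=4 -> slot 4
Insert 45: h=1 -> slot 1
Insert 51: h=7 -> slot 7
Insert 87: h=10 -> slot 10

Table: [None, 45, None, None, 48, 71, None, 51, None, None, 87]


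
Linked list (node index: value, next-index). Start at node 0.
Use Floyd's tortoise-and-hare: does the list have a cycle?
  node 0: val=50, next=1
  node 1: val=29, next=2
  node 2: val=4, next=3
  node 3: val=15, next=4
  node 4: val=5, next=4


Floyd's tortoise (slow, +1) and hare (fast, +2):
  init: slow=0, fast=0
  step 1: slow=1, fast=2
  step 2: slow=2, fast=4
  step 3: slow=3, fast=4
  step 4: slow=4, fast=4
  slow == fast at node 4: cycle detected

Cycle: yes


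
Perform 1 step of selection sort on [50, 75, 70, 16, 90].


Initial: [50, 75, 70, 16, 90]
Step 1: min=16 at 3
  Swap: [16, 75, 70, 50, 90]

After 1 step: [16, 75, 70, 50, 90]


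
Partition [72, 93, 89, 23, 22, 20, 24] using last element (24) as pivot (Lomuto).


Pivot: 24
  23 <= 24: swap -> [23, 93, 89, 72, 22, 20, 24]
  22 <= 24: swap -> [23, 22, 89, 72, 93, 20, 24]
  20 <= 24: swap -> [23, 22, 20, 72, 93, 89, 24]
Place pivot at 3: [23, 22, 20, 24, 93, 89, 72]

Partitioned: [23, 22, 20, 24, 93, 89, 72]


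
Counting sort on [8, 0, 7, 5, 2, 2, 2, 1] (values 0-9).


Input: [8, 0, 7, 5, 2, 2, 2, 1]
Counts: [1, 1, 3, 0, 0, 1, 0, 1, 1, 0]

Sorted: [0, 1, 2, 2, 2, 5, 7, 8]


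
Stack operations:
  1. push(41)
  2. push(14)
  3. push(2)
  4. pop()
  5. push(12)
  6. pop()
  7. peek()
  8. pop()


push(41) -> [41]
push(14) -> [41, 14]
push(2) -> [41, 14, 2]
pop()->2, [41, 14]
push(12) -> [41, 14, 12]
pop()->12, [41, 14]
peek()->14
pop()->14, [41]

Final stack: [41]


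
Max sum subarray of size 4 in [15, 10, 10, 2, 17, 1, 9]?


[0:4]: 37
[1:5]: 39
[2:6]: 30
[3:7]: 29

Max: 39 at [1:5]


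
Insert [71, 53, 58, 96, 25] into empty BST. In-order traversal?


Insert 71: root
Insert 53: L from 71
Insert 58: L from 71 -> R from 53
Insert 96: R from 71
Insert 25: L from 71 -> L from 53

In-order: [25, 53, 58, 71, 96]


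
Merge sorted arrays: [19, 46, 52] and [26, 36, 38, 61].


Take 19 from A
Take 26 from B
Take 36 from B
Take 38 from B
Take 46 from A
Take 52 from A

Merged: [19, 26, 36, 38, 46, 52, 61]


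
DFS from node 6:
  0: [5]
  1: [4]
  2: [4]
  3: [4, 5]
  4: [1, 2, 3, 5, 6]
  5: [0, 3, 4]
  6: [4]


Visit 6, push [4]
Visit 4, push [5, 3, 2, 1]
Visit 1, push []
Visit 2, push []
Visit 3, push [5]
Visit 5, push [0]
Visit 0, push []

DFS order: [6, 4, 1, 2, 3, 5, 0]


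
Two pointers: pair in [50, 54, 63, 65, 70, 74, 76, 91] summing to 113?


lo=0(50)+hi=7(91)=141
lo=0(50)+hi=6(76)=126
lo=0(50)+hi=5(74)=124
lo=0(50)+hi=4(70)=120
lo=0(50)+hi=3(65)=115
lo=0(50)+hi=2(63)=113

Yes: 50+63=113


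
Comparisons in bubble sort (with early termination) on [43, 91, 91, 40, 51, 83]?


Algorithm: bubble sort (with early termination)
Input: [43, 91, 91, 40, 51, 83]
Sorted: [40, 43, 51, 83, 91, 91]

14


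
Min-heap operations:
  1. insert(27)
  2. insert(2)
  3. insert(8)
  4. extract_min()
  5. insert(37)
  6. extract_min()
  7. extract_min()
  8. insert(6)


insert(27) -> [27]
insert(2) -> [2, 27]
insert(8) -> [2, 27, 8]
extract_min()->2, [8, 27]
insert(37) -> [8, 27, 37]
extract_min()->8, [27, 37]
extract_min()->27, [37]
insert(6) -> [6, 37]

Final heap: [6, 37]


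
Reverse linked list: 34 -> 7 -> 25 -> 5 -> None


Step 1: curr=34, set curr.next=prev(None) | reversed so far: 34
Step 2: curr=7, set curr.next=prev(34) | reversed so far: 7 -> 34
Step 3: curr=25, set curr.next=prev(7) | reversed so far: 25 -> 7 -> 34
Step 4: curr=5, set curr.next=prev(25) | reversed so far: 5 -> 25 -> 7 -> 34

5 -> 25 -> 7 -> 34 -> None


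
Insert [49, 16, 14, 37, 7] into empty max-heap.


Insert 49: [49]
Insert 16: [49, 16]
Insert 14: [49, 16, 14]
Insert 37: [49, 37, 14, 16]
Insert 7: [49, 37, 14, 16, 7]

Final heap: [49, 37, 14, 16, 7]


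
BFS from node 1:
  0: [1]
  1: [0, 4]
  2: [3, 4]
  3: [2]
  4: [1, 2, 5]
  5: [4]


Visit 1, enqueue [0, 4]
Visit 0, enqueue []
Visit 4, enqueue [2, 5]
Visit 2, enqueue [3]
Visit 5, enqueue []
Visit 3, enqueue []

BFS order: [1, 0, 4, 2, 5, 3]


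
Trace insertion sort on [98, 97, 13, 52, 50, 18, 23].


Initial: [98, 97, 13, 52, 50, 18, 23]
Insert 97: [97, 98, 13, 52, 50, 18, 23]
Insert 13: [13, 97, 98, 52, 50, 18, 23]
Insert 52: [13, 52, 97, 98, 50, 18, 23]
Insert 50: [13, 50, 52, 97, 98, 18, 23]
Insert 18: [13, 18, 50, 52, 97, 98, 23]
Insert 23: [13, 18, 23, 50, 52, 97, 98]

Sorted: [13, 18, 23, 50, 52, 97, 98]


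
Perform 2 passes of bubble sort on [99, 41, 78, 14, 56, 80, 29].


Initial: [99, 41, 78, 14, 56, 80, 29]
Pass 1: [41, 78, 14, 56, 80, 29, 99] (6 swaps)
Pass 2: [41, 14, 56, 78, 29, 80, 99] (3 swaps)

After 2 passes: [41, 14, 56, 78, 29, 80, 99]


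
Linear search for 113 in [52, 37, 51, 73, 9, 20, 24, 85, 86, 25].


i=0: 52!=113
i=1: 37!=113
i=2: 51!=113
i=3: 73!=113
i=4: 9!=113
i=5: 20!=113
i=6: 24!=113
i=7: 85!=113
i=8: 86!=113
i=9: 25!=113

Not found, 10 comps


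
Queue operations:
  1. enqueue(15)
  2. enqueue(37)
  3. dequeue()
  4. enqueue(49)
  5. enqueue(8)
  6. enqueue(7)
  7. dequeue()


enqueue(15) -> [15]
enqueue(37) -> [15, 37]
dequeue()->15, [37]
enqueue(49) -> [37, 49]
enqueue(8) -> [37, 49, 8]
enqueue(7) -> [37, 49, 8, 7]
dequeue()->37, [49, 8, 7]

Final queue: [49, 8, 7]


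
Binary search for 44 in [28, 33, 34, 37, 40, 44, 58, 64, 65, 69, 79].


Step 1: lo=0, hi=10, mid=5, val=44

Found at index 5


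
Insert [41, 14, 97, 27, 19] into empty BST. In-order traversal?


Insert 41: root
Insert 14: L from 41
Insert 97: R from 41
Insert 27: L from 41 -> R from 14
Insert 19: L from 41 -> R from 14 -> L from 27

In-order: [14, 19, 27, 41, 97]


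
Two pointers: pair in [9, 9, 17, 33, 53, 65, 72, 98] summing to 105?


lo=0(9)+hi=7(98)=107
lo=0(9)+hi=6(72)=81
lo=1(9)+hi=6(72)=81
lo=2(17)+hi=6(72)=89
lo=3(33)+hi=6(72)=105

Yes: 33+72=105


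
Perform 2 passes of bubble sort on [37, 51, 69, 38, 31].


Initial: [37, 51, 69, 38, 31]
Pass 1: [37, 51, 38, 31, 69] (2 swaps)
Pass 2: [37, 38, 31, 51, 69] (2 swaps)

After 2 passes: [37, 38, 31, 51, 69]


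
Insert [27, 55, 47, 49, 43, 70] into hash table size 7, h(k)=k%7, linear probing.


Insert 27: h=6 -> slot 6
Insert 55: h=6, 1 probes -> slot 0
Insert 47: h=5 -> slot 5
Insert 49: h=0, 1 probes -> slot 1
Insert 43: h=1, 1 probes -> slot 2
Insert 70: h=0, 3 probes -> slot 3

Table: [55, 49, 43, 70, None, 47, 27]


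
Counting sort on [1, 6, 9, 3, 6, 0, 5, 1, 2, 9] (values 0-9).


Input: [1, 6, 9, 3, 6, 0, 5, 1, 2, 9]
Counts: [1, 2, 1, 1, 0, 1, 2, 0, 0, 2]

Sorted: [0, 1, 1, 2, 3, 5, 6, 6, 9, 9]


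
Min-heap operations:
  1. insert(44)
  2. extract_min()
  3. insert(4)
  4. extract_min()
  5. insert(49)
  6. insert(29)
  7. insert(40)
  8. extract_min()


insert(44) -> [44]
extract_min()->44, []
insert(4) -> [4]
extract_min()->4, []
insert(49) -> [49]
insert(29) -> [29, 49]
insert(40) -> [29, 49, 40]
extract_min()->29, [40, 49]

Final heap: [40, 49]


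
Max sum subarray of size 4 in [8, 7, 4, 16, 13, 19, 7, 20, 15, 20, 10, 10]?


[0:4]: 35
[1:5]: 40
[2:6]: 52
[3:7]: 55
[4:8]: 59
[5:9]: 61
[6:10]: 62
[7:11]: 65
[8:12]: 55

Max: 65 at [7:11]


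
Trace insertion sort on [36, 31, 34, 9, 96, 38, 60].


Initial: [36, 31, 34, 9, 96, 38, 60]
Insert 31: [31, 36, 34, 9, 96, 38, 60]
Insert 34: [31, 34, 36, 9, 96, 38, 60]
Insert 9: [9, 31, 34, 36, 96, 38, 60]
Insert 96: [9, 31, 34, 36, 96, 38, 60]
Insert 38: [9, 31, 34, 36, 38, 96, 60]
Insert 60: [9, 31, 34, 36, 38, 60, 96]

Sorted: [9, 31, 34, 36, 38, 60, 96]


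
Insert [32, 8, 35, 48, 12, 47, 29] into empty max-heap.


Insert 32: [32]
Insert 8: [32, 8]
Insert 35: [35, 8, 32]
Insert 48: [48, 35, 32, 8]
Insert 12: [48, 35, 32, 8, 12]
Insert 47: [48, 35, 47, 8, 12, 32]
Insert 29: [48, 35, 47, 8, 12, 32, 29]

Final heap: [48, 35, 47, 8, 12, 32, 29]


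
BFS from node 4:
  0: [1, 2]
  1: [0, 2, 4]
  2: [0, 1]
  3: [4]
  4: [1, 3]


Visit 4, enqueue [1, 3]
Visit 1, enqueue [0, 2]
Visit 3, enqueue []
Visit 0, enqueue []
Visit 2, enqueue []

BFS order: [4, 1, 3, 0, 2]


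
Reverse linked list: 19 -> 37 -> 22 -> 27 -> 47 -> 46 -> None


Step 1: curr=19, set curr.next=prev(None) | reversed so far: 19
Step 2: curr=37, set curr.next=prev(19) | reversed so far: 37 -> 19
Step 3: curr=22, set curr.next=prev(37) | reversed so far: 22 -> 37 -> 19
Step 4: curr=27, set curr.next=prev(22) | reversed so far: 27 -> 22 -> 37 -> 19
Step 5: curr=47, set curr.next=prev(27) | reversed so far: 47 -> 27 -> 22 -> 37 -> 19
Step 6: curr=46, set curr.next=prev(47) | reversed so far: 46 -> 47 -> 27 -> 22 -> 37 -> 19

46 -> 47 -> 27 -> 22 -> 37 -> 19 -> None


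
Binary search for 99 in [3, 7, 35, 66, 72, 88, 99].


Step 1: lo=0, hi=6, mid=3, val=66
Step 2: lo=4, hi=6, mid=5, val=88
Step 3: lo=6, hi=6, mid=6, val=99

Found at index 6


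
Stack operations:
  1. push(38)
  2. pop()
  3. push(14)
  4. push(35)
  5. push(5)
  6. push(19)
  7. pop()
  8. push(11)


push(38) -> [38]
pop()->38, []
push(14) -> [14]
push(35) -> [14, 35]
push(5) -> [14, 35, 5]
push(19) -> [14, 35, 5, 19]
pop()->19, [14, 35, 5]
push(11) -> [14, 35, 5, 11]

Final stack: [14, 35, 5, 11]


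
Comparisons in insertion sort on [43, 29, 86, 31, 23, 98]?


Algorithm: insertion sort
Input: [43, 29, 86, 31, 23, 98]
Sorted: [23, 29, 31, 43, 86, 98]

10


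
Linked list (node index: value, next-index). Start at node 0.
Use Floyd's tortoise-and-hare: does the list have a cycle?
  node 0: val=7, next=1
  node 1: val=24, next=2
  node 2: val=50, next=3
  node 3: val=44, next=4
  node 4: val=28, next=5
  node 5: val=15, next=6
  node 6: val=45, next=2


Floyd's tortoise (slow, +1) and hare (fast, +2):
  init: slow=0, fast=0
  step 1: slow=1, fast=2
  step 2: slow=2, fast=4
  step 3: slow=3, fast=6
  step 4: slow=4, fast=3
  step 5: slow=5, fast=5
  slow == fast at node 5: cycle detected

Cycle: yes


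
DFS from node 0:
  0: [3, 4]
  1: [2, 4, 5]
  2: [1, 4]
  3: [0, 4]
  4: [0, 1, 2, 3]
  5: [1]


Visit 0, push [4, 3]
Visit 3, push [4]
Visit 4, push [2, 1]
Visit 1, push [5, 2]
Visit 2, push []
Visit 5, push []

DFS order: [0, 3, 4, 1, 2, 5]


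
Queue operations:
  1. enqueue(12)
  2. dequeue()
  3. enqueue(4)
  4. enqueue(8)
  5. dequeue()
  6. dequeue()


enqueue(12) -> [12]
dequeue()->12, []
enqueue(4) -> [4]
enqueue(8) -> [4, 8]
dequeue()->4, [8]
dequeue()->8, []

Final queue: []


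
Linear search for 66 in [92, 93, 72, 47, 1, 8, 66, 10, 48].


i=0: 92!=66
i=1: 93!=66
i=2: 72!=66
i=3: 47!=66
i=4: 1!=66
i=5: 8!=66
i=6: 66==66 found!

Found at 6, 7 comps


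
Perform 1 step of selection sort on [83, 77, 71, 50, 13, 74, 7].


Initial: [83, 77, 71, 50, 13, 74, 7]
Step 1: min=7 at 6
  Swap: [7, 77, 71, 50, 13, 74, 83]

After 1 step: [7, 77, 71, 50, 13, 74, 83]


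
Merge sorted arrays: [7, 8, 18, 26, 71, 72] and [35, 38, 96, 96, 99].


Take 7 from A
Take 8 from A
Take 18 from A
Take 26 from A
Take 35 from B
Take 38 from B
Take 71 from A
Take 72 from A

Merged: [7, 8, 18, 26, 35, 38, 71, 72, 96, 96, 99]


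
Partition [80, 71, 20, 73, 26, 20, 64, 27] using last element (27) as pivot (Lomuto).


Pivot: 27
  20 <= 27: swap -> [20, 71, 80, 73, 26, 20, 64, 27]
  26 <= 27: swap -> [20, 26, 80, 73, 71, 20, 64, 27]
  20 <= 27: swap -> [20, 26, 20, 73, 71, 80, 64, 27]
Place pivot at 3: [20, 26, 20, 27, 71, 80, 64, 73]

Partitioned: [20, 26, 20, 27, 71, 80, 64, 73]


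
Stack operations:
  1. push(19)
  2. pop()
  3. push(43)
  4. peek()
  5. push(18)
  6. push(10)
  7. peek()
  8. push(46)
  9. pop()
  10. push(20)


push(19) -> [19]
pop()->19, []
push(43) -> [43]
peek()->43
push(18) -> [43, 18]
push(10) -> [43, 18, 10]
peek()->10
push(46) -> [43, 18, 10, 46]
pop()->46, [43, 18, 10]
push(20) -> [43, 18, 10, 20]

Final stack: [43, 18, 10, 20]


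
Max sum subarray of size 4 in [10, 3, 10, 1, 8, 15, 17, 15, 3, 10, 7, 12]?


[0:4]: 24
[1:5]: 22
[2:6]: 34
[3:7]: 41
[4:8]: 55
[5:9]: 50
[6:10]: 45
[7:11]: 35
[8:12]: 32

Max: 55 at [4:8]


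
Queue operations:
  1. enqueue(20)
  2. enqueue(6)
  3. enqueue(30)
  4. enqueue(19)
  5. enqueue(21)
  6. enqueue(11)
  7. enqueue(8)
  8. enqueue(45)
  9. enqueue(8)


enqueue(20) -> [20]
enqueue(6) -> [20, 6]
enqueue(30) -> [20, 6, 30]
enqueue(19) -> [20, 6, 30, 19]
enqueue(21) -> [20, 6, 30, 19, 21]
enqueue(11) -> [20, 6, 30, 19, 21, 11]
enqueue(8) -> [20, 6, 30, 19, 21, 11, 8]
enqueue(45) -> [20, 6, 30, 19, 21, 11, 8, 45]
enqueue(8) -> [20, 6, 30, 19, 21, 11, 8, 45, 8]

Final queue: [20, 6, 30, 19, 21, 11, 8, 45, 8]


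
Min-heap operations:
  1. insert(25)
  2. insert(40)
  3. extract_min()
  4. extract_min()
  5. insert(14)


insert(25) -> [25]
insert(40) -> [25, 40]
extract_min()->25, [40]
extract_min()->40, []
insert(14) -> [14]

Final heap: [14]


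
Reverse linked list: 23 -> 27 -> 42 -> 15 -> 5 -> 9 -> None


Step 1: curr=23, set curr.next=prev(None) | reversed so far: 23
Step 2: curr=27, set curr.next=prev(23) | reversed so far: 27 -> 23
Step 3: curr=42, set curr.next=prev(27) | reversed so far: 42 -> 27 -> 23
Step 4: curr=15, set curr.next=prev(42) | reversed so far: 15 -> 42 -> 27 -> 23
Step 5: curr=5, set curr.next=prev(15) | reversed so far: 5 -> 15 -> 42 -> 27 -> 23
Step 6: curr=9, set curr.next=prev(5) | reversed so far: 9 -> 5 -> 15 -> 42 -> 27 -> 23

9 -> 5 -> 15 -> 42 -> 27 -> 23 -> None


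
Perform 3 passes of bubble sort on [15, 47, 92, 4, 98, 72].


Initial: [15, 47, 92, 4, 98, 72]
Pass 1: [15, 47, 4, 92, 72, 98] (2 swaps)
Pass 2: [15, 4, 47, 72, 92, 98] (2 swaps)
Pass 3: [4, 15, 47, 72, 92, 98] (1 swaps)

After 3 passes: [4, 15, 47, 72, 92, 98]


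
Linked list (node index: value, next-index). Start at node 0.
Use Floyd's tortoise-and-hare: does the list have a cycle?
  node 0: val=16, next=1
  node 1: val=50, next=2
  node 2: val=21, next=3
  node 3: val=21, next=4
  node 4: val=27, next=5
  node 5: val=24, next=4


Floyd's tortoise (slow, +1) and hare (fast, +2):
  init: slow=0, fast=0
  step 1: slow=1, fast=2
  step 2: slow=2, fast=4
  step 3: slow=3, fast=4
  step 4: slow=4, fast=4
  slow == fast at node 4: cycle detected

Cycle: yes


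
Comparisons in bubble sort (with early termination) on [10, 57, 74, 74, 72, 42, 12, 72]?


Algorithm: bubble sort (with early termination)
Input: [10, 57, 74, 74, 72, 42, 12, 72]
Sorted: [10, 12, 42, 57, 72, 72, 74, 74]

27


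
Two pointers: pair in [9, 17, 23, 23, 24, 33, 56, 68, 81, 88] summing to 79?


lo=0(9)+hi=9(88)=97
lo=0(9)+hi=8(81)=90
lo=0(9)+hi=7(68)=77
lo=1(17)+hi=7(68)=85
lo=1(17)+hi=6(56)=73
lo=2(23)+hi=6(56)=79

Yes: 23+56=79


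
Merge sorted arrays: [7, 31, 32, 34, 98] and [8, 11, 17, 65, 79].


Take 7 from A
Take 8 from B
Take 11 from B
Take 17 from B
Take 31 from A
Take 32 from A
Take 34 from A
Take 65 from B
Take 79 from B

Merged: [7, 8, 11, 17, 31, 32, 34, 65, 79, 98]


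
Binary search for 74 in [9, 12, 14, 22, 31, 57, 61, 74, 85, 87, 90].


Step 1: lo=0, hi=10, mid=5, val=57
Step 2: lo=6, hi=10, mid=8, val=85
Step 3: lo=6, hi=7, mid=6, val=61
Step 4: lo=7, hi=7, mid=7, val=74

Found at index 7


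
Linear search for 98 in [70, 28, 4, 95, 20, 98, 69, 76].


i=0: 70!=98
i=1: 28!=98
i=2: 4!=98
i=3: 95!=98
i=4: 20!=98
i=5: 98==98 found!

Found at 5, 6 comps


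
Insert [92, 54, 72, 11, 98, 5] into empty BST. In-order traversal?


Insert 92: root
Insert 54: L from 92
Insert 72: L from 92 -> R from 54
Insert 11: L from 92 -> L from 54
Insert 98: R from 92
Insert 5: L from 92 -> L from 54 -> L from 11

In-order: [5, 11, 54, 72, 92, 98]


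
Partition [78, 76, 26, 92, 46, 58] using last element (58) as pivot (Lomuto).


Pivot: 58
  26 <= 58: swap -> [26, 76, 78, 92, 46, 58]
  46 <= 58: swap -> [26, 46, 78, 92, 76, 58]
Place pivot at 2: [26, 46, 58, 92, 76, 78]

Partitioned: [26, 46, 58, 92, 76, 78]


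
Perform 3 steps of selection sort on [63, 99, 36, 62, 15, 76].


Initial: [63, 99, 36, 62, 15, 76]
Step 1: min=15 at 4
  Swap: [15, 99, 36, 62, 63, 76]
Step 2: min=36 at 2
  Swap: [15, 36, 99, 62, 63, 76]
Step 3: min=62 at 3
  Swap: [15, 36, 62, 99, 63, 76]

After 3 steps: [15, 36, 62, 99, 63, 76]


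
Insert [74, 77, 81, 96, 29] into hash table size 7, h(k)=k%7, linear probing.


Insert 74: h=4 -> slot 4
Insert 77: h=0 -> slot 0
Insert 81: h=4, 1 probes -> slot 5
Insert 96: h=5, 1 probes -> slot 6
Insert 29: h=1 -> slot 1

Table: [77, 29, None, None, 74, 81, 96]


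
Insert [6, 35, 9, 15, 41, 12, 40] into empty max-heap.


Insert 6: [6]
Insert 35: [35, 6]
Insert 9: [35, 6, 9]
Insert 15: [35, 15, 9, 6]
Insert 41: [41, 35, 9, 6, 15]
Insert 12: [41, 35, 12, 6, 15, 9]
Insert 40: [41, 35, 40, 6, 15, 9, 12]

Final heap: [41, 35, 40, 6, 15, 9, 12]


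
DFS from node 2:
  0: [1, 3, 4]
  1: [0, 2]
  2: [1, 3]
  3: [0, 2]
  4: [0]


Visit 2, push [3, 1]
Visit 1, push [0]
Visit 0, push [4, 3]
Visit 3, push []
Visit 4, push []

DFS order: [2, 1, 0, 3, 4]


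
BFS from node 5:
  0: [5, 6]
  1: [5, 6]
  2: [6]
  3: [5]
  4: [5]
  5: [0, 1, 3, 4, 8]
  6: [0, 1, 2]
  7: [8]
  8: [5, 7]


Visit 5, enqueue [0, 1, 3, 4, 8]
Visit 0, enqueue [6]
Visit 1, enqueue []
Visit 3, enqueue []
Visit 4, enqueue []
Visit 8, enqueue [7]
Visit 6, enqueue [2]
Visit 7, enqueue []
Visit 2, enqueue []

BFS order: [5, 0, 1, 3, 4, 8, 6, 7, 2]


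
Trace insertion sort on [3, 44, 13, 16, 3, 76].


Initial: [3, 44, 13, 16, 3, 76]
Insert 44: [3, 44, 13, 16, 3, 76]
Insert 13: [3, 13, 44, 16, 3, 76]
Insert 16: [3, 13, 16, 44, 3, 76]
Insert 3: [3, 3, 13, 16, 44, 76]
Insert 76: [3, 3, 13, 16, 44, 76]

Sorted: [3, 3, 13, 16, 44, 76]


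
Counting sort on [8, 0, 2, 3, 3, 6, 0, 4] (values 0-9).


Input: [8, 0, 2, 3, 3, 6, 0, 4]
Counts: [2, 0, 1, 2, 1, 0, 1, 0, 1, 0]

Sorted: [0, 0, 2, 3, 3, 4, 6, 8]


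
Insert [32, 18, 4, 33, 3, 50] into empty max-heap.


Insert 32: [32]
Insert 18: [32, 18]
Insert 4: [32, 18, 4]
Insert 33: [33, 32, 4, 18]
Insert 3: [33, 32, 4, 18, 3]
Insert 50: [50, 32, 33, 18, 3, 4]

Final heap: [50, 32, 33, 18, 3, 4]


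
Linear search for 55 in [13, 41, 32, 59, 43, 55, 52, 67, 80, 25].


i=0: 13!=55
i=1: 41!=55
i=2: 32!=55
i=3: 59!=55
i=4: 43!=55
i=5: 55==55 found!

Found at 5, 6 comps


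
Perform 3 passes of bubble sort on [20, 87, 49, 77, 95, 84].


Initial: [20, 87, 49, 77, 95, 84]
Pass 1: [20, 49, 77, 87, 84, 95] (3 swaps)
Pass 2: [20, 49, 77, 84, 87, 95] (1 swaps)
Pass 3: [20, 49, 77, 84, 87, 95] (0 swaps)

After 3 passes: [20, 49, 77, 84, 87, 95]


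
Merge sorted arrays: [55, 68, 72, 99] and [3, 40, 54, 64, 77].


Take 3 from B
Take 40 from B
Take 54 from B
Take 55 from A
Take 64 from B
Take 68 from A
Take 72 from A
Take 77 from B

Merged: [3, 40, 54, 55, 64, 68, 72, 77, 99]


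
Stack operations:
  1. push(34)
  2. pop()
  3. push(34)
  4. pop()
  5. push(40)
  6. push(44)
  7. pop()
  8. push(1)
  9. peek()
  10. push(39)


push(34) -> [34]
pop()->34, []
push(34) -> [34]
pop()->34, []
push(40) -> [40]
push(44) -> [40, 44]
pop()->44, [40]
push(1) -> [40, 1]
peek()->1
push(39) -> [40, 1, 39]

Final stack: [40, 1, 39]


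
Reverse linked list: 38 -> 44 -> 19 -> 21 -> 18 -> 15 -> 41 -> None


Step 1: curr=38, set curr.next=prev(None) | reversed so far: 38
Step 2: curr=44, set curr.next=prev(38) | reversed so far: 44 -> 38
Step 3: curr=19, set curr.next=prev(44) | reversed so far: 19 -> 44 -> 38
Step 4: curr=21, set curr.next=prev(19) | reversed so far: 21 -> 19 -> 44 -> 38
Step 5: curr=18, set curr.next=prev(21) | reversed so far: 18 -> 21 -> 19 -> 44 -> 38
Step 6: curr=15, set curr.next=prev(18) | reversed so far: 15 -> 18 -> 21 -> 19 -> 44 -> 38
Step 7: curr=41, set curr.next=prev(15) | reversed so far: 41 -> 15 -> 18 -> 21 -> 19 -> 44 -> 38

41 -> 15 -> 18 -> 21 -> 19 -> 44 -> 38 -> None


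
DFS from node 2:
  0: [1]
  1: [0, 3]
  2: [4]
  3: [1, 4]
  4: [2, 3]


Visit 2, push [4]
Visit 4, push [3]
Visit 3, push [1]
Visit 1, push [0]
Visit 0, push []

DFS order: [2, 4, 3, 1, 0]


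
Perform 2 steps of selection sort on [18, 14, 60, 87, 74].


Initial: [18, 14, 60, 87, 74]
Step 1: min=14 at 1
  Swap: [14, 18, 60, 87, 74]
Step 2: min=18 at 1
  Swap: [14, 18, 60, 87, 74]

After 2 steps: [14, 18, 60, 87, 74]


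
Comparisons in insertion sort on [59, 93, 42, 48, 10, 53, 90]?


Algorithm: insertion sort
Input: [59, 93, 42, 48, 10, 53, 90]
Sorted: [10, 42, 48, 53, 59, 90, 93]

15


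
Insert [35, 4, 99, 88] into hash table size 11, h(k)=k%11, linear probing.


Insert 35: h=2 -> slot 2
Insert 4: h=4 -> slot 4
Insert 99: h=0 -> slot 0
Insert 88: h=0, 1 probes -> slot 1

Table: [99, 88, 35, None, 4, None, None, None, None, None, None]


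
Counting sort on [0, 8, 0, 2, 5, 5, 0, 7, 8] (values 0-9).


Input: [0, 8, 0, 2, 5, 5, 0, 7, 8]
Counts: [3, 0, 1, 0, 0, 2, 0, 1, 2, 0]

Sorted: [0, 0, 0, 2, 5, 5, 7, 8, 8]


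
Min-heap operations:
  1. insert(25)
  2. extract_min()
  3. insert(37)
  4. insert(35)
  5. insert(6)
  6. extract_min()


insert(25) -> [25]
extract_min()->25, []
insert(37) -> [37]
insert(35) -> [35, 37]
insert(6) -> [6, 37, 35]
extract_min()->6, [35, 37]

Final heap: [35, 37]


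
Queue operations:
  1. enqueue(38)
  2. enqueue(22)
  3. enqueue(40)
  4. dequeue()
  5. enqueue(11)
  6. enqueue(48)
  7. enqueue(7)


enqueue(38) -> [38]
enqueue(22) -> [38, 22]
enqueue(40) -> [38, 22, 40]
dequeue()->38, [22, 40]
enqueue(11) -> [22, 40, 11]
enqueue(48) -> [22, 40, 11, 48]
enqueue(7) -> [22, 40, 11, 48, 7]

Final queue: [22, 40, 11, 48, 7]


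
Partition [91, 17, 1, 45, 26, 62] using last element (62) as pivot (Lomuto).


Pivot: 62
  17 <= 62: swap -> [17, 91, 1, 45, 26, 62]
  1 <= 62: swap -> [17, 1, 91, 45, 26, 62]
  45 <= 62: swap -> [17, 1, 45, 91, 26, 62]
  26 <= 62: swap -> [17, 1, 45, 26, 91, 62]
Place pivot at 4: [17, 1, 45, 26, 62, 91]

Partitioned: [17, 1, 45, 26, 62, 91]


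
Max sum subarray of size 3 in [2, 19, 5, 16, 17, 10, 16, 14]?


[0:3]: 26
[1:4]: 40
[2:5]: 38
[3:6]: 43
[4:7]: 43
[5:8]: 40

Max: 43 at [3:6]


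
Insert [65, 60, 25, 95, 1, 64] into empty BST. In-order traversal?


Insert 65: root
Insert 60: L from 65
Insert 25: L from 65 -> L from 60
Insert 95: R from 65
Insert 1: L from 65 -> L from 60 -> L from 25
Insert 64: L from 65 -> R from 60

In-order: [1, 25, 60, 64, 65, 95]


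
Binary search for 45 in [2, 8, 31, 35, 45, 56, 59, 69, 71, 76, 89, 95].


Step 1: lo=0, hi=11, mid=5, val=56
Step 2: lo=0, hi=4, mid=2, val=31
Step 3: lo=3, hi=4, mid=3, val=35
Step 4: lo=4, hi=4, mid=4, val=45

Found at index 4


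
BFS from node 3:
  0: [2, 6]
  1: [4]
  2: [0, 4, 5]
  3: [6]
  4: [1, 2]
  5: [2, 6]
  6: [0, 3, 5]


Visit 3, enqueue [6]
Visit 6, enqueue [0, 5]
Visit 0, enqueue [2]
Visit 5, enqueue []
Visit 2, enqueue [4]
Visit 4, enqueue [1]
Visit 1, enqueue []

BFS order: [3, 6, 0, 5, 2, 4, 1]


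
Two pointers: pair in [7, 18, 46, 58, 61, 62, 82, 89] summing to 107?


lo=0(7)+hi=7(89)=96
lo=1(18)+hi=7(89)=107

Yes: 18+89=107


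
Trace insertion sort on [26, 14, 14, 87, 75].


Initial: [26, 14, 14, 87, 75]
Insert 14: [14, 26, 14, 87, 75]
Insert 14: [14, 14, 26, 87, 75]
Insert 87: [14, 14, 26, 87, 75]
Insert 75: [14, 14, 26, 75, 87]

Sorted: [14, 14, 26, 75, 87]


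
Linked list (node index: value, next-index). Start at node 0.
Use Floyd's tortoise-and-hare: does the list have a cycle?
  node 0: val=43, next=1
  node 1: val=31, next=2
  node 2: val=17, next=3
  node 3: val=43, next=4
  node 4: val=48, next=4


Floyd's tortoise (slow, +1) and hare (fast, +2):
  init: slow=0, fast=0
  step 1: slow=1, fast=2
  step 2: slow=2, fast=4
  step 3: slow=3, fast=4
  step 4: slow=4, fast=4
  slow == fast at node 4: cycle detected

Cycle: yes


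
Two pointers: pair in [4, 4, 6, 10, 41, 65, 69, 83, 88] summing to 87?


lo=0(4)+hi=8(88)=92
lo=0(4)+hi=7(83)=87

Yes: 4+83=87


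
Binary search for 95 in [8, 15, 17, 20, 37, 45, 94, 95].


Step 1: lo=0, hi=7, mid=3, val=20
Step 2: lo=4, hi=7, mid=5, val=45
Step 3: lo=6, hi=7, mid=6, val=94
Step 4: lo=7, hi=7, mid=7, val=95

Found at index 7


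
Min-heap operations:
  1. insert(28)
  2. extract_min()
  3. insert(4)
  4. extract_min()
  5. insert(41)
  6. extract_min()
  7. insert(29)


insert(28) -> [28]
extract_min()->28, []
insert(4) -> [4]
extract_min()->4, []
insert(41) -> [41]
extract_min()->41, []
insert(29) -> [29]

Final heap: [29]


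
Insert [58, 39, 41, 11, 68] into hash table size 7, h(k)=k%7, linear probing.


Insert 58: h=2 -> slot 2
Insert 39: h=4 -> slot 4
Insert 41: h=6 -> slot 6
Insert 11: h=4, 1 probes -> slot 5
Insert 68: h=5, 2 probes -> slot 0

Table: [68, None, 58, None, 39, 11, 41]


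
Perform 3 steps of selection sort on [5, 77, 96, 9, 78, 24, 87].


Initial: [5, 77, 96, 9, 78, 24, 87]
Step 1: min=5 at 0
  Swap: [5, 77, 96, 9, 78, 24, 87]
Step 2: min=9 at 3
  Swap: [5, 9, 96, 77, 78, 24, 87]
Step 3: min=24 at 5
  Swap: [5, 9, 24, 77, 78, 96, 87]

After 3 steps: [5, 9, 24, 77, 78, 96, 87]


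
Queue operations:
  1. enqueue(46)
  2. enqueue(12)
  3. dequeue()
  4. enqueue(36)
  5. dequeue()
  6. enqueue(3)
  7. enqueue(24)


enqueue(46) -> [46]
enqueue(12) -> [46, 12]
dequeue()->46, [12]
enqueue(36) -> [12, 36]
dequeue()->12, [36]
enqueue(3) -> [36, 3]
enqueue(24) -> [36, 3, 24]

Final queue: [36, 3, 24]


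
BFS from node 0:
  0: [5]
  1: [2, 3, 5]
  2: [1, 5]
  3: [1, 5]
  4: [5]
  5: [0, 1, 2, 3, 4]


Visit 0, enqueue [5]
Visit 5, enqueue [1, 2, 3, 4]
Visit 1, enqueue []
Visit 2, enqueue []
Visit 3, enqueue []
Visit 4, enqueue []

BFS order: [0, 5, 1, 2, 3, 4]


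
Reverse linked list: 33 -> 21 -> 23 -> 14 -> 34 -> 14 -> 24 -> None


Step 1: curr=33, set curr.next=prev(None) | reversed so far: 33
Step 2: curr=21, set curr.next=prev(33) | reversed so far: 21 -> 33
Step 3: curr=23, set curr.next=prev(21) | reversed so far: 23 -> 21 -> 33
Step 4: curr=14, set curr.next=prev(23) | reversed so far: 14 -> 23 -> 21 -> 33
Step 5: curr=34, set curr.next=prev(14) | reversed so far: 34 -> 14 -> 23 -> 21 -> 33
Step 6: curr=14, set curr.next=prev(34) | reversed so far: 14 -> 34 -> 14 -> 23 -> 21 -> 33
Step 7: curr=24, set curr.next=prev(14) | reversed so far: 24 -> 14 -> 34 -> 14 -> 23 -> 21 -> 33

24 -> 14 -> 34 -> 14 -> 23 -> 21 -> 33 -> None


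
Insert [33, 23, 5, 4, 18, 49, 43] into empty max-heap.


Insert 33: [33]
Insert 23: [33, 23]
Insert 5: [33, 23, 5]
Insert 4: [33, 23, 5, 4]
Insert 18: [33, 23, 5, 4, 18]
Insert 49: [49, 23, 33, 4, 18, 5]
Insert 43: [49, 23, 43, 4, 18, 5, 33]

Final heap: [49, 23, 43, 4, 18, 5, 33]


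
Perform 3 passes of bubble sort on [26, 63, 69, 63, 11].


Initial: [26, 63, 69, 63, 11]
Pass 1: [26, 63, 63, 11, 69] (2 swaps)
Pass 2: [26, 63, 11, 63, 69] (1 swaps)
Pass 3: [26, 11, 63, 63, 69] (1 swaps)

After 3 passes: [26, 11, 63, 63, 69]


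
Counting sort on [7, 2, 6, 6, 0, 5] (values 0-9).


Input: [7, 2, 6, 6, 0, 5]
Counts: [1, 0, 1, 0, 0, 1, 2, 1, 0, 0]

Sorted: [0, 2, 5, 6, 6, 7]


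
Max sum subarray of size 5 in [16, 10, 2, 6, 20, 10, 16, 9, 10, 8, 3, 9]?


[0:5]: 54
[1:6]: 48
[2:7]: 54
[3:8]: 61
[4:9]: 65
[5:10]: 53
[6:11]: 46
[7:12]: 39

Max: 65 at [4:9]


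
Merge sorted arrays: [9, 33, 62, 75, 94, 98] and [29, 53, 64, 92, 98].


Take 9 from A
Take 29 from B
Take 33 from A
Take 53 from B
Take 62 from A
Take 64 from B
Take 75 from A
Take 92 from B
Take 94 from A
Take 98 from A

Merged: [9, 29, 33, 53, 62, 64, 75, 92, 94, 98, 98]


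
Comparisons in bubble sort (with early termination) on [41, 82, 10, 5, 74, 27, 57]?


Algorithm: bubble sort (with early termination)
Input: [41, 82, 10, 5, 74, 27, 57]
Sorted: [5, 10, 27, 41, 57, 74, 82]

18


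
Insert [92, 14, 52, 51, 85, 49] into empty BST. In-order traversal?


Insert 92: root
Insert 14: L from 92
Insert 52: L from 92 -> R from 14
Insert 51: L from 92 -> R from 14 -> L from 52
Insert 85: L from 92 -> R from 14 -> R from 52
Insert 49: L from 92 -> R from 14 -> L from 52 -> L from 51

In-order: [14, 49, 51, 52, 85, 92]


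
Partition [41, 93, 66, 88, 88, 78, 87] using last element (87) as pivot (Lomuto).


Pivot: 87
  41 <= 87: advance i (no swap)
  66 <= 87: swap -> [41, 66, 93, 88, 88, 78, 87]
  78 <= 87: swap -> [41, 66, 78, 88, 88, 93, 87]
Place pivot at 3: [41, 66, 78, 87, 88, 93, 88]

Partitioned: [41, 66, 78, 87, 88, 93, 88]


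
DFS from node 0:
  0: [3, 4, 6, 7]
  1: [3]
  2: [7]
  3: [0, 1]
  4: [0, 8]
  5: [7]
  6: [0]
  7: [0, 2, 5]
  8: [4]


Visit 0, push [7, 6, 4, 3]
Visit 3, push [1]
Visit 1, push []
Visit 4, push [8]
Visit 8, push []
Visit 6, push []
Visit 7, push [5, 2]
Visit 2, push []
Visit 5, push []

DFS order: [0, 3, 1, 4, 8, 6, 7, 2, 5]


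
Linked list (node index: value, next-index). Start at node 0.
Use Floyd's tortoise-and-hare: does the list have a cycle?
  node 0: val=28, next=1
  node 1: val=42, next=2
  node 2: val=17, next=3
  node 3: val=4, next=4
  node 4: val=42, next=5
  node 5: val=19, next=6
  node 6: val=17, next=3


Floyd's tortoise (slow, +1) and hare (fast, +2):
  init: slow=0, fast=0
  step 1: slow=1, fast=2
  step 2: slow=2, fast=4
  step 3: slow=3, fast=6
  step 4: slow=4, fast=4
  slow == fast at node 4: cycle detected

Cycle: yes


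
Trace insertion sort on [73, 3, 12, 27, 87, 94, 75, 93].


Initial: [73, 3, 12, 27, 87, 94, 75, 93]
Insert 3: [3, 73, 12, 27, 87, 94, 75, 93]
Insert 12: [3, 12, 73, 27, 87, 94, 75, 93]
Insert 27: [3, 12, 27, 73, 87, 94, 75, 93]
Insert 87: [3, 12, 27, 73, 87, 94, 75, 93]
Insert 94: [3, 12, 27, 73, 87, 94, 75, 93]
Insert 75: [3, 12, 27, 73, 75, 87, 94, 93]
Insert 93: [3, 12, 27, 73, 75, 87, 93, 94]

Sorted: [3, 12, 27, 73, 75, 87, 93, 94]


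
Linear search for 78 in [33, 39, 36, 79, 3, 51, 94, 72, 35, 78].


i=0: 33!=78
i=1: 39!=78
i=2: 36!=78
i=3: 79!=78
i=4: 3!=78
i=5: 51!=78
i=6: 94!=78
i=7: 72!=78
i=8: 35!=78
i=9: 78==78 found!

Found at 9, 10 comps


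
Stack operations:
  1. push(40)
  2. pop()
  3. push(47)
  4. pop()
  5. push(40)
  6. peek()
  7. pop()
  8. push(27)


push(40) -> [40]
pop()->40, []
push(47) -> [47]
pop()->47, []
push(40) -> [40]
peek()->40
pop()->40, []
push(27) -> [27]

Final stack: [27]


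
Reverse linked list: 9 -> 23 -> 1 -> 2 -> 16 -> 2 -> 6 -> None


Step 1: curr=9, set curr.next=prev(None) | reversed so far: 9
Step 2: curr=23, set curr.next=prev(9) | reversed so far: 23 -> 9
Step 3: curr=1, set curr.next=prev(23) | reversed so far: 1 -> 23 -> 9
Step 4: curr=2, set curr.next=prev(1) | reversed so far: 2 -> 1 -> 23 -> 9
Step 5: curr=16, set curr.next=prev(2) | reversed so far: 16 -> 2 -> 1 -> 23 -> 9
Step 6: curr=2, set curr.next=prev(16) | reversed so far: 2 -> 16 -> 2 -> 1 -> 23 -> 9
Step 7: curr=6, set curr.next=prev(2) | reversed so far: 6 -> 2 -> 16 -> 2 -> 1 -> 23 -> 9

6 -> 2 -> 16 -> 2 -> 1 -> 23 -> 9 -> None


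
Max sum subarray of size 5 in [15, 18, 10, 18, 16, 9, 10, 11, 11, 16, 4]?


[0:5]: 77
[1:6]: 71
[2:7]: 63
[3:8]: 64
[4:9]: 57
[5:10]: 57
[6:11]: 52

Max: 77 at [0:5]


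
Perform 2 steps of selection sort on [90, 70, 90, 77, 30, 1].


Initial: [90, 70, 90, 77, 30, 1]
Step 1: min=1 at 5
  Swap: [1, 70, 90, 77, 30, 90]
Step 2: min=30 at 4
  Swap: [1, 30, 90, 77, 70, 90]

After 2 steps: [1, 30, 90, 77, 70, 90]


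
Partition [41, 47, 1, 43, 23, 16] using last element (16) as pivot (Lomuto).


Pivot: 16
  1 <= 16: swap -> [1, 47, 41, 43, 23, 16]
Place pivot at 1: [1, 16, 41, 43, 23, 47]

Partitioned: [1, 16, 41, 43, 23, 47]


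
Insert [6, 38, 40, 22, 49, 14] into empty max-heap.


Insert 6: [6]
Insert 38: [38, 6]
Insert 40: [40, 6, 38]
Insert 22: [40, 22, 38, 6]
Insert 49: [49, 40, 38, 6, 22]
Insert 14: [49, 40, 38, 6, 22, 14]

Final heap: [49, 40, 38, 6, 22, 14]


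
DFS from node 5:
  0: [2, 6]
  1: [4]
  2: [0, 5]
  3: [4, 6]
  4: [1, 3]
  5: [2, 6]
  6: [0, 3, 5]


Visit 5, push [6, 2]
Visit 2, push [0]
Visit 0, push [6]
Visit 6, push [3]
Visit 3, push [4]
Visit 4, push [1]
Visit 1, push []

DFS order: [5, 2, 0, 6, 3, 4, 1]


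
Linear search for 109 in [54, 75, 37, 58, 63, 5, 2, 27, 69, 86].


i=0: 54!=109
i=1: 75!=109
i=2: 37!=109
i=3: 58!=109
i=4: 63!=109
i=5: 5!=109
i=6: 2!=109
i=7: 27!=109
i=8: 69!=109
i=9: 86!=109

Not found, 10 comps


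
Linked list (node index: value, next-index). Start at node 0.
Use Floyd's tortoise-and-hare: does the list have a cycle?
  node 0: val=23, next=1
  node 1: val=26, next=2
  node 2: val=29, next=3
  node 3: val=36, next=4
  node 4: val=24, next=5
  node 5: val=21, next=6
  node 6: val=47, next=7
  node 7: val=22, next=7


Floyd's tortoise (slow, +1) and hare (fast, +2):
  init: slow=0, fast=0
  step 1: slow=1, fast=2
  step 2: slow=2, fast=4
  step 3: slow=3, fast=6
  step 4: slow=4, fast=7
  step 5: slow=5, fast=7
  step 6: slow=6, fast=7
  step 7: slow=7, fast=7
  slow == fast at node 7: cycle detected

Cycle: yes


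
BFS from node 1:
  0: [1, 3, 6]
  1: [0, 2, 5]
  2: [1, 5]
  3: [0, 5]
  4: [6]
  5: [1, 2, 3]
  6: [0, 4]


Visit 1, enqueue [0, 2, 5]
Visit 0, enqueue [3, 6]
Visit 2, enqueue []
Visit 5, enqueue []
Visit 3, enqueue []
Visit 6, enqueue [4]
Visit 4, enqueue []

BFS order: [1, 0, 2, 5, 3, 6, 4]


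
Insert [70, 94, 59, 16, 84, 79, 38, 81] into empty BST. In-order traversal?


Insert 70: root
Insert 94: R from 70
Insert 59: L from 70
Insert 16: L from 70 -> L from 59
Insert 84: R from 70 -> L from 94
Insert 79: R from 70 -> L from 94 -> L from 84
Insert 38: L from 70 -> L from 59 -> R from 16
Insert 81: R from 70 -> L from 94 -> L from 84 -> R from 79

In-order: [16, 38, 59, 70, 79, 81, 84, 94]


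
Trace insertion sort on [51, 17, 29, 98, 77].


Initial: [51, 17, 29, 98, 77]
Insert 17: [17, 51, 29, 98, 77]
Insert 29: [17, 29, 51, 98, 77]
Insert 98: [17, 29, 51, 98, 77]
Insert 77: [17, 29, 51, 77, 98]

Sorted: [17, 29, 51, 77, 98]


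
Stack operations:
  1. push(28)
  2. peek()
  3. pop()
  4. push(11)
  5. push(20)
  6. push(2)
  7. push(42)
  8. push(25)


push(28) -> [28]
peek()->28
pop()->28, []
push(11) -> [11]
push(20) -> [11, 20]
push(2) -> [11, 20, 2]
push(42) -> [11, 20, 2, 42]
push(25) -> [11, 20, 2, 42, 25]

Final stack: [11, 20, 2, 42, 25]


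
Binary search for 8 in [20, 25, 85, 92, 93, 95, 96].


Step 1: lo=0, hi=6, mid=3, val=92
Step 2: lo=0, hi=2, mid=1, val=25
Step 3: lo=0, hi=0, mid=0, val=20

Not found


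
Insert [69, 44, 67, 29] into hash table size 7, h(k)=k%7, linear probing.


Insert 69: h=6 -> slot 6
Insert 44: h=2 -> slot 2
Insert 67: h=4 -> slot 4
Insert 29: h=1 -> slot 1

Table: [None, 29, 44, None, 67, None, 69]


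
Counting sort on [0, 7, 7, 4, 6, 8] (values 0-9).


Input: [0, 7, 7, 4, 6, 8]
Counts: [1, 0, 0, 0, 1, 0, 1, 2, 1, 0]

Sorted: [0, 4, 6, 7, 7, 8]


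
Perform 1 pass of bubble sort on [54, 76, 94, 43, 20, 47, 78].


Initial: [54, 76, 94, 43, 20, 47, 78]
Pass 1: [54, 76, 43, 20, 47, 78, 94] (4 swaps)

After 1 pass: [54, 76, 43, 20, 47, 78, 94]


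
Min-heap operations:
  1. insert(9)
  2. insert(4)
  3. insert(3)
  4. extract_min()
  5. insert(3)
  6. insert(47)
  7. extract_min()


insert(9) -> [9]
insert(4) -> [4, 9]
insert(3) -> [3, 9, 4]
extract_min()->3, [4, 9]
insert(3) -> [3, 9, 4]
insert(47) -> [3, 9, 4, 47]
extract_min()->3, [4, 9, 47]

Final heap: [4, 9, 47]


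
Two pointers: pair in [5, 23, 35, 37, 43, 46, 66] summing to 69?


lo=0(5)+hi=6(66)=71
lo=0(5)+hi=5(46)=51
lo=1(23)+hi=5(46)=69

Yes: 23+46=69


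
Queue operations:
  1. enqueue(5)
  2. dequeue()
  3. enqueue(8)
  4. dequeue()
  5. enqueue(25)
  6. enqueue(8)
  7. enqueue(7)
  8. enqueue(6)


enqueue(5) -> [5]
dequeue()->5, []
enqueue(8) -> [8]
dequeue()->8, []
enqueue(25) -> [25]
enqueue(8) -> [25, 8]
enqueue(7) -> [25, 8, 7]
enqueue(6) -> [25, 8, 7, 6]

Final queue: [25, 8, 7, 6]


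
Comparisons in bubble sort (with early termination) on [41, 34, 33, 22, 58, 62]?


Algorithm: bubble sort (with early termination)
Input: [41, 34, 33, 22, 58, 62]
Sorted: [22, 33, 34, 41, 58, 62]

14


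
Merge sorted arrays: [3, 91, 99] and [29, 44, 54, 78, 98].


Take 3 from A
Take 29 from B
Take 44 from B
Take 54 from B
Take 78 from B
Take 91 from A
Take 98 from B

Merged: [3, 29, 44, 54, 78, 91, 98, 99]


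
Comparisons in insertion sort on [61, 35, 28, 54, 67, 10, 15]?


Algorithm: insertion sort
Input: [61, 35, 28, 54, 67, 10, 15]
Sorted: [10, 15, 28, 35, 54, 61, 67]

17


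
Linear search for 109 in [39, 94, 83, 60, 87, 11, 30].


i=0: 39!=109
i=1: 94!=109
i=2: 83!=109
i=3: 60!=109
i=4: 87!=109
i=5: 11!=109
i=6: 30!=109

Not found, 7 comps


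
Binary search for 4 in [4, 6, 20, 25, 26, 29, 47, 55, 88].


Step 1: lo=0, hi=8, mid=4, val=26
Step 2: lo=0, hi=3, mid=1, val=6
Step 3: lo=0, hi=0, mid=0, val=4

Found at index 0


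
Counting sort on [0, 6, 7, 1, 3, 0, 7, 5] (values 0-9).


Input: [0, 6, 7, 1, 3, 0, 7, 5]
Counts: [2, 1, 0, 1, 0, 1, 1, 2, 0, 0]

Sorted: [0, 0, 1, 3, 5, 6, 7, 7]


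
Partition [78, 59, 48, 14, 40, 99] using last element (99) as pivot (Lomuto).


Pivot: 99
  78 <= 99: advance i (no swap)
  59 <= 99: advance i (no swap)
  48 <= 99: advance i (no swap)
  14 <= 99: advance i (no swap)
  40 <= 99: advance i (no swap)
Place pivot at 5: [78, 59, 48, 14, 40, 99]

Partitioned: [78, 59, 48, 14, 40, 99]


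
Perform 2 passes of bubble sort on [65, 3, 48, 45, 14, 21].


Initial: [65, 3, 48, 45, 14, 21]
Pass 1: [3, 48, 45, 14, 21, 65] (5 swaps)
Pass 2: [3, 45, 14, 21, 48, 65] (3 swaps)

After 2 passes: [3, 45, 14, 21, 48, 65]


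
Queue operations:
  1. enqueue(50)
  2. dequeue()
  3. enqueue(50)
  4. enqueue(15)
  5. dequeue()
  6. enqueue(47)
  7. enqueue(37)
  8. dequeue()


enqueue(50) -> [50]
dequeue()->50, []
enqueue(50) -> [50]
enqueue(15) -> [50, 15]
dequeue()->50, [15]
enqueue(47) -> [15, 47]
enqueue(37) -> [15, 47, 37]
dequeue()->15, [47, 37]

Final queue: [47, 37]


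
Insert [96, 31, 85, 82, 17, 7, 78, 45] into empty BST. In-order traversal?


Insert 96: root
Insert 31: L from 96
Insert 85: L from 96 -> R from 31
Insert 82: L from 96 -> R from 31 -> L from 85
Insert 17: L from 96 -> L from 31
Insert 7: L from 96 -> L from 31 -> L from 17
Insert 78: L from 96 -> R from 31 -> L from 85 -> L from 82
Insert 45: L from 96 -> R from 31 -> L from 85 -> L from 82 -> L from 78

In-order: [7, 17, 31, 45, 78, 82, 85, 96]
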